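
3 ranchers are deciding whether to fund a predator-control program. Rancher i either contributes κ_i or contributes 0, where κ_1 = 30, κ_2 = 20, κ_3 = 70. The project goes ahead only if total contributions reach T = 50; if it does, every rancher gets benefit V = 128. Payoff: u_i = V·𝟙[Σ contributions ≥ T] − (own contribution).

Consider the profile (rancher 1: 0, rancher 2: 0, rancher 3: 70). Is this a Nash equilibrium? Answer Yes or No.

Total = 70 ≥ 50: provided.
Rancher 1 (pledges 0, payoff 128): pledging 30 → total 100, payoff 98. No gain.
Rancher 2 (pledges 0, payoff 128): pledging 20 → total 90, payoff 108. No gain.
Rancher 3 (pledges 70, payoff 58): dropping to 0 → total 0, payoff 0. No gain.

Yes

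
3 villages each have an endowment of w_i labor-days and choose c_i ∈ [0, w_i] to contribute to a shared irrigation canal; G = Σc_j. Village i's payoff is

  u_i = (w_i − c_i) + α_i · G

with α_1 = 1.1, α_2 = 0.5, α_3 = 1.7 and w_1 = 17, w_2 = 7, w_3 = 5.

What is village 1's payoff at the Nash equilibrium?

∂u_i/∂c_i = α_i − 1, so village i contributes w_i if α_i > 1, else 0.
α_i > 1 for i ∈ {1, 3}; NE contributions (17, 0, 5), G = 22.
u_1 = (17 − 17) + 1.1·22 = 24.2.

24.2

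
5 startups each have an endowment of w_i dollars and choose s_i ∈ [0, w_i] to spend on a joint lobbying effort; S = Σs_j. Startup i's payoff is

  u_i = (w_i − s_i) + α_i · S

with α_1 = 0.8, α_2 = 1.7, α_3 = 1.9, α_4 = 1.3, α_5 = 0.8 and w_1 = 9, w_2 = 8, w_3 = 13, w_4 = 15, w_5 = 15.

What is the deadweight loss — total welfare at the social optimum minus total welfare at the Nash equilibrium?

132

∂u_i/∂s_i = α_i − 1, so startup i contributes w_i if α_i > 1, else 0.
α_i > 1 for i ∈ {2, 3, 4}; NE contributions (0, 8, 13, 15, 0), S = 36.
W^NE = Σw_i − S^NE + (Σα_i)·S^NE = 60 + 5.5·36 = 258.
Planner: ∂(Σu_j)/∂s_i = Σα_j − 1 = 5.5 > 0, so everyone contributes w_i; S^SO = 60, W^SO = 60 + 5.5·60 = 390.
Deadweight loss = 132.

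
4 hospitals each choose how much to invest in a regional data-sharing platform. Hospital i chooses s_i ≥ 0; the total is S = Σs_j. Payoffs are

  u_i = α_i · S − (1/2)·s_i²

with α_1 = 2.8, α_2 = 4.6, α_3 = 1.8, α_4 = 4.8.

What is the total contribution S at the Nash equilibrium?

Hospital i's FOC: ∂u_i/∂s_i = α_i − s_i = 0, so s_i* = α_i.
NE contributions = (2.8, 4.6, 1.8, 4.8); S = 14.

14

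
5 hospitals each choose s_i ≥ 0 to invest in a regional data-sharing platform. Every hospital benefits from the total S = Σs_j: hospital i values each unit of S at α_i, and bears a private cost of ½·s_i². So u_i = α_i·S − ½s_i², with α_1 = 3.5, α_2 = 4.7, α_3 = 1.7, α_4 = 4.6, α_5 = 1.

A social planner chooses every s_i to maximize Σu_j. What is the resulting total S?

77.5

Planner FOC: ∂(Σu_j)/∂s_i = (Σα_j) − s_i = 0, so s_i^SO = Σα_j = 15.5 for every i; S^SO = 77.5.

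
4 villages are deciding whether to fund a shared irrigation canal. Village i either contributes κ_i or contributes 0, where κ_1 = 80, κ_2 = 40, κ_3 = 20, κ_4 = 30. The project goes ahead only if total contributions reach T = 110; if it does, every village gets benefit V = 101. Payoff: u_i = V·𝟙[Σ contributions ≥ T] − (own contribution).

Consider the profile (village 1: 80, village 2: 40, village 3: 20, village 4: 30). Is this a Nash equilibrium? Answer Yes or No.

Total = 170 ≥ 110: provided.
Village 1 (pledges 80, payoff 21): dropping to 0 → total 90, payoff 0. No gain.
Village 2 (pledges 40, payoff 61): dropping to 0 → total 130, payoff 101. Profitable deviation.

No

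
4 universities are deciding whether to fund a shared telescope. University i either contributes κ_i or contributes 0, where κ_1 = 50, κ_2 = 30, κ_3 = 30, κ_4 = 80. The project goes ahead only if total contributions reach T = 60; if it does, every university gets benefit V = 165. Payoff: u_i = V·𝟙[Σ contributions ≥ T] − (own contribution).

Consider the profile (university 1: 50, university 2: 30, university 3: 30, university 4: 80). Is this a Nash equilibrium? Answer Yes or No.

Total = 190 ≥ 60: provided.
University 1 (pledges 50, payoff 115): dropping to 0 → total 140, payoff 165. Profitable deviation.

No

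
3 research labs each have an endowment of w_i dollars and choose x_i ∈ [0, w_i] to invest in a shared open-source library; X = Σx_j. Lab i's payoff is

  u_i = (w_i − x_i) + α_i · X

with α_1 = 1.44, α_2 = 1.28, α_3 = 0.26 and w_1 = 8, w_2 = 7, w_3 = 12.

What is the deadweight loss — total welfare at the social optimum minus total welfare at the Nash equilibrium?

23.76

∂u_i/∂x_i = α_i − 1, so lab i contributes w_i if α_i > 1, else 0.
α_i > 1 for i ∈ {1, 2}; NE contributions (8, 7, 0), X = 15.
W^NE = Σw_i − X^NE + (Σα_i)·X^NE = 27 + 1.98·15 = 56.7.
Planner: ∂(Σu_j)/∂x_i = Σα_j − 1 = 1.98 > 0, so everyone contributes w_i; X^SO = 27, W^SO = 27 + 1.98·27 = 80.46.
Deadweight loss = 23.76.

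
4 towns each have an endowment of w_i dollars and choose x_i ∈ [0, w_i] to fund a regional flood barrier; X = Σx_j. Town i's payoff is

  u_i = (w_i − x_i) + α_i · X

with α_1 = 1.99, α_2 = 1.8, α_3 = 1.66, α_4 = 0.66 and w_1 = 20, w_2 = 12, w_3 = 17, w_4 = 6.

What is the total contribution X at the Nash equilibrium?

∂u_i/∂x_i = α_i − 1, so town i contributes w_i if α_i > 1, else 0.
α_i > 1 for i ∈ {1, 2, 3}; NE contributions (20, 12, 17, 0), X = 49.

49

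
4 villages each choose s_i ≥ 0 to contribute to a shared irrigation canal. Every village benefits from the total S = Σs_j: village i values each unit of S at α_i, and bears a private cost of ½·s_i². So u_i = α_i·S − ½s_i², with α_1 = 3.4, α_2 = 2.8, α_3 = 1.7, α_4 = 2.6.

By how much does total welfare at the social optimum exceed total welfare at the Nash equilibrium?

Village i's FOC: ∂u_i/∂s_i = α_i − s_i = 0, so s_i* = α_i.
NE contributions = (3.4, 2.8, 1.7, 2.6); S = 10.5.
W^NE = (Σα)·S − ½Σα_i² = 10.5² − ½·29.05 = 95.725.
Planner sets s_i = Σα_j = 10.5 for every i, so S^SO = 4·10.5 = 42.
W^SO = (Σα)·S^SO − ½·4·(Σα)² = (4/2)·10.5² = 220.5.
Deadweight loss = W^SO − W^NE = 124.775.

124.775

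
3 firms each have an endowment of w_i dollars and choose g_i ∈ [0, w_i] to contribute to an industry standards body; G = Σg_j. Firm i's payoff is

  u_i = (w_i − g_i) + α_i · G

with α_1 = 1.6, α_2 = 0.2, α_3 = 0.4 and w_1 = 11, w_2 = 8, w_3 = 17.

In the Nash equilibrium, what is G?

∂u_i/∂g_i = α_i − 1, so firm i contributes w_i if α_i > 1, else 0.
α_i > 1 for i ∈ {1}; NE contributions (11, 0, 0), G = 11.

11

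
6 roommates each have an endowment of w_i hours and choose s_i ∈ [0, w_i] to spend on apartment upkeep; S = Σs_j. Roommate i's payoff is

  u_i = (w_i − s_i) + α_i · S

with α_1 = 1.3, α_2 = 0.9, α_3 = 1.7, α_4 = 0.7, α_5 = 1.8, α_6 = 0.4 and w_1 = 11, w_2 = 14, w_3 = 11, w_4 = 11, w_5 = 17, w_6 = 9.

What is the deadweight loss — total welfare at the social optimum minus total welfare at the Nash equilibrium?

∂u_i/∂s_i = α_i − 1, so roommate i contributes w_i if α_i > 1, else 0.
α_i > 1 for i ∈ {1, 3, 5}; NE contributions (11, 0, 11, 0, 17, 0), S = 39.
W^NE = Σw_i − S^NE + (Σα_i)·S^NE = 73 + 5.8·39 = 299.2.
Planner: ∂(Σu_j)/∂s_i = Σα_j − 1 = 5.8 > 0, so everyone contributes w_i; S^SO = 73, W^SO = 73 + 5.8·73 = 496.4.
Deadweight loss = 197.2.

197.2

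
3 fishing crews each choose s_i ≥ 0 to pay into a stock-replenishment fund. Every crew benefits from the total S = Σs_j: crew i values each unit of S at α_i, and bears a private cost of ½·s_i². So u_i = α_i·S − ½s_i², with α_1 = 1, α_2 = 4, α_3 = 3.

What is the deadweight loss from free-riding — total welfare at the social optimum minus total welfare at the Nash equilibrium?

45

Crew i's FOC: ∂u_i/∂s_i = α_i − s_i = 0, so s_i* = α_i.
NE contributions = (1, 4, 3); S = 8.
W^NE = (Σα)·S − ½Σα_i² = 8² − ½·26 = 51.
Planner sets s_i = Σα_j = 8 for every i, so S^SO = 3·8 = 24.
W^SO = (Σα)·S^SO − ½·3·(Σα)² = (3/2)·8² = 96.
Deadweight loss = W^SO − W^NE = 45.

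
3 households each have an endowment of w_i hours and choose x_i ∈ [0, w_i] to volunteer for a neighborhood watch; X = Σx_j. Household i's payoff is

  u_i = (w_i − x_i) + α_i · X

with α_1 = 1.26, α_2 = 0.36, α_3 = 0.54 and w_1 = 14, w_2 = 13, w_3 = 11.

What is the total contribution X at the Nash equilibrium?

14

∂u_i/∂x_i = α_i − 1, so household i contributes w_i if α_i > 1, else 0.
α_i > 1 for i ∈ {1}; NE contributions (14, 0, 0), X = 14.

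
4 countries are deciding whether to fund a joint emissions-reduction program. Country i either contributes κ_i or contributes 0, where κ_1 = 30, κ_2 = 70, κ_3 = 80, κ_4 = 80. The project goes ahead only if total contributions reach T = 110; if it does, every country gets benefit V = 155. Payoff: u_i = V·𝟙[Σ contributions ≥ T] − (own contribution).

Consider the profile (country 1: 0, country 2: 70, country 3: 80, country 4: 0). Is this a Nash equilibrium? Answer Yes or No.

Total = 150 ≥ 110: provided.
Country 1 (pledges 0, payoff 155): pledging 30 → total 180, payoff 125. No gain.
Country 2 (pledges 70, payoff 85): dropping to 0 → total 80, payoff 0. No gain.
Country 3 (pledges 80, payoff 75): dropping to 0 → total 70, payoff 0. No gain.
Country 4 (pledges 0, payoff 155): pledging 80 → total 230, payoff 75. No gain.

Yes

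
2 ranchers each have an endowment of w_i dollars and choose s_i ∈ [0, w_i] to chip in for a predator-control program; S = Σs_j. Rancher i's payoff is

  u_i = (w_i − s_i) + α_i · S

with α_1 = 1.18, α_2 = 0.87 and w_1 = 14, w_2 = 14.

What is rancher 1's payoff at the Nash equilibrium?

16.52

∂u_i/∂s_i = α_i − 1, so rancher i contributes w_i if α_i > 1, else 0.
α_i > 1 for i ∈ {1}; NE contributions (14, 0), S = 14.
u_1 = (14 − 14) + 1.18·14 = 16.52.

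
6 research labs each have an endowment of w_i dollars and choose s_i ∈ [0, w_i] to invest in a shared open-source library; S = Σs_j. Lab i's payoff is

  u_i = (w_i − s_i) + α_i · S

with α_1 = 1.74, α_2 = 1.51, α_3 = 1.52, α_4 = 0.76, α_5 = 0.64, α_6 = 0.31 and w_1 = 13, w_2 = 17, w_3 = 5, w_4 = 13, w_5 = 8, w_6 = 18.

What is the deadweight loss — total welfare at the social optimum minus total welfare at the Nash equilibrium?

∂u_i/∂s_i = α_i − 1, so lab i contributes w_i if α_i > 1, else 0.
α_i > 1 for i ∈ {1, 2, 3}; NE contributions (13, 17, 5, 0, 0, 0), S = 35.
W^NE = Σw_i − S^NE + (Σα_i)·S^NE = 74 + 5.48·35 = 265.8.
Planner: ∂(Σu_j)/∂s_i = Σα_j − 1 = 5.48 > 0, so everyone contributes w_i; S^SO = 74, W^SO = 74 + 5.48·74 = 479.52.
Deadweight loss = 213.72.

213.72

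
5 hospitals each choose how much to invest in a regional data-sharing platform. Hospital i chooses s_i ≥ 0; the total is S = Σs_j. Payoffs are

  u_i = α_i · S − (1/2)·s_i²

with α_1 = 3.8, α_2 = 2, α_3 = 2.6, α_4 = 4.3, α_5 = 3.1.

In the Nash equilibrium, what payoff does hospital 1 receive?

Hospital i's FOC: ∂u_i/∂s_i = α_i − s_i = 0, so s_i* = α_i.
NE contributions = (3.8, 2, 2.6, 4.3, 3.1); S = 15.8.
u_1 = α_1·S − ½·(s_1)² = 3.8·15.8 − ½·3.8² = 52.82.

52.82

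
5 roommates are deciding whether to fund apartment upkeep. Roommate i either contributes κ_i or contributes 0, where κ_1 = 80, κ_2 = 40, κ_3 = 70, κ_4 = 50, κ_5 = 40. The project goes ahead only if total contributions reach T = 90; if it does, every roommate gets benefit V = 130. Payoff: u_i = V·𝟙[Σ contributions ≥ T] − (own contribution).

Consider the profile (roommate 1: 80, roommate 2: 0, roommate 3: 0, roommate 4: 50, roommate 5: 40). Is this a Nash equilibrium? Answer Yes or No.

Total = 170 ≥ 90: provided.
Roommate 1 (pledges 80, payoff 50): dropping to 0 → total 90, payoff 130. Profitable deviation.

No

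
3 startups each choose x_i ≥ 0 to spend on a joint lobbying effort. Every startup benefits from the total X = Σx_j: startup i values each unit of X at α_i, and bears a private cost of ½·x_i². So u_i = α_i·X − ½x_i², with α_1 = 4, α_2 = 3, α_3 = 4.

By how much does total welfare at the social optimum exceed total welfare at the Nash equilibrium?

Startup i's FOC: ∂u_i/∂x_i = α_i − x_i = 0, so x_i* = α_i.
NE contributions = (4, 3, 4); X = 11.
W^NE = (Σα)·X − ½Σα_i² = 11² − ½·41 = 100.5.
Planner sets x_i = Σα_j = 11 for every i, so X^SO = 3·11 = 33.
W^SO = (Σα)·X^SO − ½·3·(Σα)² = (3/2)·11² = 181.5.
Deadweight loss = W^SO − W^NE = 81.

81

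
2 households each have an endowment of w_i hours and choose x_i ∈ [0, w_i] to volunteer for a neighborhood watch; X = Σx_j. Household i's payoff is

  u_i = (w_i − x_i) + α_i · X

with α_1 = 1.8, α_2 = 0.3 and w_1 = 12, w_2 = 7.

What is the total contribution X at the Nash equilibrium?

∂u_i/∂x_i = α_i − 1, so household i contributes w_i if α_i > 1, else 0.
α_i > 1 for i ∈ {1}; NE contributions (12, 0), X = 12.

12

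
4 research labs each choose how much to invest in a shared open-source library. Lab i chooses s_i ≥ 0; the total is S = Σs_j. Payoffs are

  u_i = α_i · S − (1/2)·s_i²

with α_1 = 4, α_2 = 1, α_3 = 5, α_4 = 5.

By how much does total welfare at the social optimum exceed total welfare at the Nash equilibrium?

Lab i's FOC: ∂u_i/∂s_i = α_i − s_i = 0, so s_i* = α_i.
NE contributions = (4, 1, 5, 5); S = 15.
W^NE = (Σα)·S − ½Σα_i² = 15² − ½·67 = 191.5.
Planner sets s_i = Σα_j = 15 for every i, so S^SO = 4·15 = 60.
W^SO = (Σα)·S^SO − ½·4·(Σα)² = (4/2)·15² = 450.
Deadweight loss = W^SO − W^NE = 258.5.

258.5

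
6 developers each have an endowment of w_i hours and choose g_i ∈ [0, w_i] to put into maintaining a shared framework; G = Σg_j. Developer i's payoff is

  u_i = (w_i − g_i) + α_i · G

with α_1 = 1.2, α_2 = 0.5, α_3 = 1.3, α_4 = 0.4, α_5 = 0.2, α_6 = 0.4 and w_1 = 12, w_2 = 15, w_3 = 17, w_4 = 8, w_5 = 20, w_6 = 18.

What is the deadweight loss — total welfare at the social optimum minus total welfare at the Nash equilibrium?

∂u_i/∂g_i = α_i − 1, so developer i contributes w_i if α_i > 1, else 0.
α_i > 1 for i ∈ {1, 3}; NE contributions (12, 0, 17, 0, 0, 0), G = 29.
W^NE = Σw_i − G^NE + (Σα_i)·G^NE = 90 + 3·29 = 177.
Planner: ∂(Σu_j)/∂g_i = Σα_j − 1 = 3 > 0, so everyone contributes w_i; G^SO = 90, W^SO = 90 + 3·90 = 360.
Deadweight loss = 183.

183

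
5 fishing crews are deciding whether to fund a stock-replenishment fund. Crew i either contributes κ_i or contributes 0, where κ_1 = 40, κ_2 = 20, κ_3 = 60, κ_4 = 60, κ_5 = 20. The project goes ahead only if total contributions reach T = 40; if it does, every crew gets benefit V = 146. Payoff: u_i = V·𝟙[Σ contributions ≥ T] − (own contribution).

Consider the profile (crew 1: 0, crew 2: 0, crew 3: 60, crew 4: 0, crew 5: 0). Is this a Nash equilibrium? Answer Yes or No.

Total = 60 ≥ 40: provided.
Crew 1 (pledges 0, payoff 146): pledging 40 → total 100, payoff 106. No gain.
Crew 2 (pledges 0, payoff 146): pledging 20 → total 80, payoff 126. No gain.
Crew 3 (pledges 60, payoff 86): dropping to 0 → total 0, payoff 0. No gain.
Crew 4 (pledges 0, payoff 146): pledging 60 → total 120, payoff 86. No gain.
Crew 5 (pledges 0, payoff 146): pledging 20 → total 80, payoff 126. No gain.

Yes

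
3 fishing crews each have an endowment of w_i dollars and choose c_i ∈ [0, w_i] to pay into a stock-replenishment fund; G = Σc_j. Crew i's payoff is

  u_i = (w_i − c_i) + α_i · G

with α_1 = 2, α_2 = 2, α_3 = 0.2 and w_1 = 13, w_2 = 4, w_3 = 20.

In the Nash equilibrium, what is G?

∂u_i/∂c_i = α_i − 1, so crew i contributes w_i if α_i > 1, else 0.
α_i > 1 for i ∈ {1, 2}; NE contributions (13, 4, 0), G = 17.

17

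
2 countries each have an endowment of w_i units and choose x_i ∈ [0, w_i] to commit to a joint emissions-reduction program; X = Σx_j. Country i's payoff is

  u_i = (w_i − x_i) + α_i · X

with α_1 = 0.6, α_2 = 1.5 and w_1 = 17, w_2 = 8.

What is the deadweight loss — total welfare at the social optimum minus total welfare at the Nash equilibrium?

18.7

∂u_i/∂x_i = α_i − 1, so country i contributes w_i if α_i > 1, else 0.
α_i > 1 for i ∈ {2}; NE contributions (0, 8), X = 8.
W^NE = Σw_i − X^NE + (Σα_i)·X^NE = 25 + 1.1·8 = 33.8.
Planner: ∂(Σu_j)/∂x_i = Σα_j − 1 = 1.1 > 0, so everyone contributes w_i; X^SO = 25, W^SO = 25 + 1.1·25 = 52.5.
Deadweight loss = 18.7.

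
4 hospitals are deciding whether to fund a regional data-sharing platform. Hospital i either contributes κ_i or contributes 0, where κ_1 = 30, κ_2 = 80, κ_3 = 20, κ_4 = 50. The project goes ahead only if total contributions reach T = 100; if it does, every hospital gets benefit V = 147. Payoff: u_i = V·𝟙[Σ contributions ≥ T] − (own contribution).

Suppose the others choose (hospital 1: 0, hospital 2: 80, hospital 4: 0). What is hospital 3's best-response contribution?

Others' total = 80. Contributing 20 brings total to 100 ≥ 100: gain V − κ_3 = 127.
Best response: 20.

20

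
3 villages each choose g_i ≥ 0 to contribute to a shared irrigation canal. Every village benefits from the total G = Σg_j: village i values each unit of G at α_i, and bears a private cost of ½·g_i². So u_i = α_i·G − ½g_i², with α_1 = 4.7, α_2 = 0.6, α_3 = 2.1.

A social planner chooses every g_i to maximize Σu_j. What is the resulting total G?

22.2

Planner FOC: ∂(Σu_j)/∂g_i = (Σα_j) − g_i = 0, so g_i^SO = Σα_j = 7.4 for every i; G^SO = 22.2.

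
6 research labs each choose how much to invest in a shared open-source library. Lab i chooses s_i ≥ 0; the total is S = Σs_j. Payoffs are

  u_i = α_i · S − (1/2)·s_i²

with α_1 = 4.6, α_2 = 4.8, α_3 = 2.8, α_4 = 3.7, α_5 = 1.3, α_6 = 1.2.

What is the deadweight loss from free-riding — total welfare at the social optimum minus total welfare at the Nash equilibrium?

Lab i's FOC: ∂u_i/∂s_i = α_i − s_i = 0, so s_i* = α_i.
NE contributions = (4.6, 4.8, 2.8, 3.7, 1.3, 1.2); S = 18.4.
W^NE = (Σα)·S − ½Σα_i² = 18.4² − ½·68.86 = 304.13.
Planner sets s_i = Σα_j = 18.4 for every i, so S^SO = 6·18.4 = 110.4.
W^SO = (Σα)·S^SO − ½·6·(Σα)² = (6/2)·18.4² = 1015.68.
Deadweight loss = W^SO − W^NE = 711.55.

711.55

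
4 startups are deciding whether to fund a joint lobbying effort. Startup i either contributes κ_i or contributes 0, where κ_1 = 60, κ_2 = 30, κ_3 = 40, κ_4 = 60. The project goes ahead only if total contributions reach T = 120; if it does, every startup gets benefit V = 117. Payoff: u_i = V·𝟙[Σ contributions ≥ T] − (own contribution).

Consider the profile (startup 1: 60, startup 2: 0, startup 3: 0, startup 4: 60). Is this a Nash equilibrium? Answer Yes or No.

Yes

Total = 120 ≥ 120: provided.
Startup 1 (pledges 60, payoff 57): dropping to 0 → total 60, payoff 0. No gain.
Startup 2 (pledges 0, payoff 117): pledging 30 → total 150, payoff 87. No gain.
Startup 3 (pledges 0, payoff 117): pledging 40 → total 160, payoff 77. No gain.
Startup 4 (pledges 60, payoff 57): dropping to 0 → total 60, payoff 0. No gain.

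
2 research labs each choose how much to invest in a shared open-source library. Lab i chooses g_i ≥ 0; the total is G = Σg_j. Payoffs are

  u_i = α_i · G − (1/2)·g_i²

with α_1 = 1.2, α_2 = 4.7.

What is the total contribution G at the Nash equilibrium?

Lab i's FOC: ∂u_i/∂g_i = α_i − g_i = 0, so g_i* = α_i.
NE contributions = (1.2, 4.7); G = 5.9.

5.9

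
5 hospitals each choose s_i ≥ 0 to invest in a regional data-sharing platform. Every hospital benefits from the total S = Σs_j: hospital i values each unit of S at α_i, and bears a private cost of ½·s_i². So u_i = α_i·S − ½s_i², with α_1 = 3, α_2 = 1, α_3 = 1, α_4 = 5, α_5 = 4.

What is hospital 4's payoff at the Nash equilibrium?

Hospital i's FOC: ∂u_i/∂s_i = α_i − s_i = 0, so s_i* = α_i.
NE contributions = (3, 1, 1, 5, 4); S = 14.
u_4 = α_4·S − ½·(s_4)² = 5·14 − ½·5² = 57.5.

57.5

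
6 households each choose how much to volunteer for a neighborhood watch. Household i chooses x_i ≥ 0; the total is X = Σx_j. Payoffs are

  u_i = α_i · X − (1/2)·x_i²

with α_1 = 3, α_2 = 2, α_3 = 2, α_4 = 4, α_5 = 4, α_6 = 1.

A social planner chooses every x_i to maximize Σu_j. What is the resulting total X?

96

Planner FOC: ∂(Σu_j)/∂x_i = (Σα_j) − x_i = 0, so x_i^SO = Σα_j = 16 for every i; X^SO = 96.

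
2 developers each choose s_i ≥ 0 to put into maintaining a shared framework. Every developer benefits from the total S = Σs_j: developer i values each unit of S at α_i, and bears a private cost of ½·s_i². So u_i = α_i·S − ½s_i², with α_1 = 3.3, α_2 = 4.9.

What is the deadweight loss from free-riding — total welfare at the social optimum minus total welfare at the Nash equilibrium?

Developer i's FOC: ∂u_i/∂s_i = α_i − s_i = 0, so s_i* = α_i.
NE contributions = (3.3, 4.9); S = 8.2.
W^NE = (Σα)·S − ½Σα_i² = 8.2² − ½·34.9 = 49.79.
Planner sets s_i = Σα_j = 8.2 for every i, so S^SO = 2·8.2 = 16.4.
W^SO = (Σα)·S^SO − ½·2·(Σα)² = (2/2)·8.2² = 67.24.
Deadweight loss = W^SO − W^NE = 17.45.

17.45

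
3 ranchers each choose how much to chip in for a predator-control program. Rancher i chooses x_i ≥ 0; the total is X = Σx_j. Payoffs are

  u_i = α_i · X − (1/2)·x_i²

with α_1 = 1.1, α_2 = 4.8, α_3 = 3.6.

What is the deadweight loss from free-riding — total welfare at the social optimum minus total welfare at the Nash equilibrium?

Rancher i's FOC: ∂u_i/∂x_i = α_i − x_i = 0, so x_i* = α_i.
NE contributions = (1.1, 4.8, 3.6); X = 9.5.
W^NE = (Σα)·X − ½Σα_i² = 9.5² − ½·37.21 = 71.645.
Planner sets x_i = Σα_j = 9.5 for every i, so X^SO = 3·9.5 = 28.5.
W^SO = (Σα)·X^SO − ½·3·(Σα)² = (3/2)·9.5² = 135.375.
Deadweight loss = W^SO − W^NE = 63.73.

63.73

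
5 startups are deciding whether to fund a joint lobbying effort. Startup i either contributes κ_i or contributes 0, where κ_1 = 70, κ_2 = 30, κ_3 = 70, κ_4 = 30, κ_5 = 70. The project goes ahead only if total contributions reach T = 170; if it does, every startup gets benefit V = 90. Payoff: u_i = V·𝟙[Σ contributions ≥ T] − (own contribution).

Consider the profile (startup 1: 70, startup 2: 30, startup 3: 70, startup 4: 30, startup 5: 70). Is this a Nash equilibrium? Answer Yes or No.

No

Total = 270 ≥ 170: provided.
Startup 1 (pledges 70, payoff 20): dropping to 0 → total 200, payoff 90. Profitable deviation.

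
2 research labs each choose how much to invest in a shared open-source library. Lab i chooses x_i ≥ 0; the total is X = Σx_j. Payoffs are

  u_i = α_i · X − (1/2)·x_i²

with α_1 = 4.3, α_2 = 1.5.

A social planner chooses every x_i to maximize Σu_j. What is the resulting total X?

Planner FOC: ∂(Σu_j)/∂x_i = (Σα_j) − x_i = 0, so x_i^SO = Σα_j = 5.8 for every i; X^SO = 11.6.

11.6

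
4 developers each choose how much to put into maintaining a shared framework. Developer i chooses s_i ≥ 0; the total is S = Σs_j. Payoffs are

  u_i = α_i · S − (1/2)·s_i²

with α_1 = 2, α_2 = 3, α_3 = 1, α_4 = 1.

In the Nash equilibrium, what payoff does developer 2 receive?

16.5

Developer i's FOC: ∂u_i/∂s_i = α_i − s_i = 0, so s_i* = α_i.
NE contributions = (2, 3, 1, 1); S = 7.
u_2 = α_2·S − ½·(s_2)² = 3·7 − ½·3² = 16.5.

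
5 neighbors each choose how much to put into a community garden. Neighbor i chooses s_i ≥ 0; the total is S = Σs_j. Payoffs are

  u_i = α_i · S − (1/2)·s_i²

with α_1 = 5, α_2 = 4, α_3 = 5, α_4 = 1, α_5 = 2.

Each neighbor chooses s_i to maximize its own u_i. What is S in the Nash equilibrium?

Neighbor i's FOC: ∂u_i/∂s_i = α_i − s_i = 0, so s_i* = α_i.
NE contributions = (5, 4, 5, 1, 2); S = 17.

17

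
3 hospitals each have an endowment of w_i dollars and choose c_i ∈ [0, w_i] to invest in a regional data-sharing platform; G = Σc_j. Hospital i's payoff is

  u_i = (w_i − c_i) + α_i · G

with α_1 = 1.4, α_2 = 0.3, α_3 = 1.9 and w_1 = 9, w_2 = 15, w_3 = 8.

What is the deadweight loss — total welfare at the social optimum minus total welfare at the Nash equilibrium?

39

∂u_i/∂c_i = α_i − 1, so hospital i contributes w_i if α_i > 1, else 0.
α_i > 1 for i ∈ {1, 3}; NE contributions (9, 0, 8), G = 17.
W^NE = Σw_i − G^NE + (Σα_i)·G^NE = 32 + 2.6·17 = 76.2.
Planner: ∂(Σu_j)/∂c_i = Σα_j − 1 = 2.6 > 0, so everyone contributes w_i; G^SO = 32, W^SO = 32 + 2.6·32 = 115.2.
Deadweight loss = 39.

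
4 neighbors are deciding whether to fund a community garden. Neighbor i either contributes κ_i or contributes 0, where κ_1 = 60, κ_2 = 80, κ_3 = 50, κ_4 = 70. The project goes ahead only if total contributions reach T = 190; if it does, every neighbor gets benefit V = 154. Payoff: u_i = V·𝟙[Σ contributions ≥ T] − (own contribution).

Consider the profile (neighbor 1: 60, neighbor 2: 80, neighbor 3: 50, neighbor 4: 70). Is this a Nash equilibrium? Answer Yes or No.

Total = 260 ≥ 190: provided.
Neighbor 1 (pledges 60, payoff 94): dropping to 0 → total 200, payoff 154. Profitable deviation.

No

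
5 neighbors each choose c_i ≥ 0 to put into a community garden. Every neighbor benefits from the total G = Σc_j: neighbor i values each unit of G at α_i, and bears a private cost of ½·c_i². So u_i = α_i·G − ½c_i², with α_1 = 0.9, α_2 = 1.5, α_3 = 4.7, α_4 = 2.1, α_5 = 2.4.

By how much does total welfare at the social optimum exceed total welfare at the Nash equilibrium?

219.5

Neighbor i's FOC: ∂u_i/∂c_i = α_i − c_i = 0, so c_i* = α_i.
NE contributions = (0.9, 1.5, 4.7, 2.1, 2.4); G = 11.6.
W^NE = (Σα)·G − ½Σα_i² = 11.6² − ½·35.32 = 116.9.
Planner sets c_i = Σα_j = 11.6 for every i, so G^SO = 5·11.6 = 58.
W^SO = (Σα)·G^SO − ½·5·(Σα)² = (5/2)·11.6² = 336.4.
Deadweight loss = W^SO − W^NE = 219.5.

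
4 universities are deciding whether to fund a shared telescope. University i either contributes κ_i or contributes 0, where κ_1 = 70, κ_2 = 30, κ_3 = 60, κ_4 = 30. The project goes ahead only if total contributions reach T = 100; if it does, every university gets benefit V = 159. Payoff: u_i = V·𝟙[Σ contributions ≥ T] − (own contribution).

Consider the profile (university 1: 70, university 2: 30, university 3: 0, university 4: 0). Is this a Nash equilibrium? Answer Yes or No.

Total = 100 ≥ 100: provided.
University 1 (pledges 70, payoff 89): dropping to 0 → total 30, payoff 0. No gain.
University 2 (pledges 30, payoff 129): dropping to 0 → total 70, payoff 0. No gain.
University 3 (pledges 0, payoff 159): pledging 60 → total 160, payoff 99. No gain.
University 4 (pledges 0, payoff 159): pledging 30 → total 130, payoff 129. No gain.

Yes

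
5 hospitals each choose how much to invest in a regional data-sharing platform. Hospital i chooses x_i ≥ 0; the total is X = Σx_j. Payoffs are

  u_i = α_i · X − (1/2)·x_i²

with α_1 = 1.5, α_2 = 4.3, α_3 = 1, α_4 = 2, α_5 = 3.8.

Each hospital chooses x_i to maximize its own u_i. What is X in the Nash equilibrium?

Hospital i's FOC: ∂u_i/∂x_i = α_i − x_i = 0, so x_i* = α_i.
NE contributions = (1.5, 4.3, 1, 2, 3.8); X = 12.6.

12.6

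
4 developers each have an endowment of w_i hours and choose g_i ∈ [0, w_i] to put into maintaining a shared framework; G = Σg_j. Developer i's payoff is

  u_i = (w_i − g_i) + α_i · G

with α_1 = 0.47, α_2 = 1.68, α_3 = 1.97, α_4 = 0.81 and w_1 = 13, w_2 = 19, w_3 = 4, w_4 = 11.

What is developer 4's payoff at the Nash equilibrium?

∂u_i/∂g_i = α_i − 1, so developer i contributes w_i if α_i > 1, else 0.
α_i > 1 for i ∈ {2, 3}; NE contributions (0, 19, 4, 0), G = 23.
u_4 = (11 − 0) + 0.81·23 = 29.63.

29.63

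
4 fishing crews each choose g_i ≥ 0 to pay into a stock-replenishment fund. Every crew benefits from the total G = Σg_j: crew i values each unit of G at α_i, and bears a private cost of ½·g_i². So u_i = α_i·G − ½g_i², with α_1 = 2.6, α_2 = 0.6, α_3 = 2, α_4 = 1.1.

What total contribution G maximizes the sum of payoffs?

25.2

Planner FOC: ∂(Σu_j)/∂g_i = (Σα_j) − g_i = 0, so g_i^SO = Σα_j = 6.3 for every i; G^SO = 25.2.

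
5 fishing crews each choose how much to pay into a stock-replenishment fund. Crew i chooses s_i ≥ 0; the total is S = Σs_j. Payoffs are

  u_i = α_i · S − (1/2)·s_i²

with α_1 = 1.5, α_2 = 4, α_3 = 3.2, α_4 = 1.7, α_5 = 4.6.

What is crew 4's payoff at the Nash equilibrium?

24.055

Crew i's FOC: ∂u_i/∂s_i = α_i − s_i = 0, so s_i* = α_i.
NE contributions = (1.5, 4, 3.2, 1.7, 4.6); S = 15.
u_4 = α_4·S − ½·(s_4)² = 1.7·15 − ½·1.7² = 24.055.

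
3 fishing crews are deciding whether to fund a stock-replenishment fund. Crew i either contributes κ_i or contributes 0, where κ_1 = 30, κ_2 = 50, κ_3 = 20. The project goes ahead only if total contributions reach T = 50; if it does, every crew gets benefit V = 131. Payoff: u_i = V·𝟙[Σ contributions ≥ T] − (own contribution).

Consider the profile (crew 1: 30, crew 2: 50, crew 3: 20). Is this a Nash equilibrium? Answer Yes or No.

No

Total = 100 ≥ 50: provided.
Crew 1 (pledges 30, payoff 101): dropping to 0 → total 70, payoff 131. Profitable deviation.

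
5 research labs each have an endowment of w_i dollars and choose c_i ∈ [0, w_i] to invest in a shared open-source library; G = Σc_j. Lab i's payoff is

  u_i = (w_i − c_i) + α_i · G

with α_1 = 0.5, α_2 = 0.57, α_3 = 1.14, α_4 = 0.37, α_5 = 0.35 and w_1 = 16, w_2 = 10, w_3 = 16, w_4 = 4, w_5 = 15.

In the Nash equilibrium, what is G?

∂u_i/∂c_i = α_i − 1, so lab i contributes w_i if α_i > 1, else 0.
α_i > 1 for i ∈ {3}; NE contributions (0, 0, 16, 0, 0), G = 16.

16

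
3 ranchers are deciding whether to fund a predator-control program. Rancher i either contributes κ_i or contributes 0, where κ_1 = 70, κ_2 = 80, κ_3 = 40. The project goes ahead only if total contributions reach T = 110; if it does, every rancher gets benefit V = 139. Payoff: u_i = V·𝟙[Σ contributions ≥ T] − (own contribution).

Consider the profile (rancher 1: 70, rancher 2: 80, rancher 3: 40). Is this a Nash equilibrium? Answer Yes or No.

Total = 190 ≥ 110: provided.
Rancher 1 (pledges 70, payoff 69): dropping to 0 → total 120, payoff 139. Profitable deviation.

No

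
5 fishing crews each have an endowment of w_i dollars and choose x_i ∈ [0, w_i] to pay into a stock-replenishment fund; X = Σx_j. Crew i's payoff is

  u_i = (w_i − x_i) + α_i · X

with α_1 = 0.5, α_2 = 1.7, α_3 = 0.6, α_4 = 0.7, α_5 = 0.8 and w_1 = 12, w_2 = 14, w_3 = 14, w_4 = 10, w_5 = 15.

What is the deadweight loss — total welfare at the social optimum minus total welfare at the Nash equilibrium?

168.3

∂u_i/∂x_i = α_i − 1, so crew i contributes w_i if α_i > 1, else 0.
α_i > 1 for i ∈ {2}; NE contributions (0, 14, 0, 0, 0), X = 14.
W^NE = Σw_i − X^NE + (Σα_i)·X^NE = 65 + 3.3·14 = 111.2.
Planner: ∂(Σu_j)/∂x_i = Σα_j − 1 = 3.3 > 0, so everyone contributes w_i; X^SO = 65, W^SO = 65 + 3.3·65 = 279.5.
Deadweight loss = 168.3.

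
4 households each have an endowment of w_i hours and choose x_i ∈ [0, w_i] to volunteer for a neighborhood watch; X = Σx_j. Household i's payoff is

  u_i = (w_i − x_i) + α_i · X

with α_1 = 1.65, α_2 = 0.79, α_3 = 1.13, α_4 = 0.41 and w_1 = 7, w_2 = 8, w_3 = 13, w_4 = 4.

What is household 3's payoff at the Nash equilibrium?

∂u_i/∂x_i = α_i − 1, so household i contributes w_i if α_i > 1, else 0.
α_i > 1 for i ∈ {1, 3}; NE contributions (7, 0, 13, 0), X = 20.
u_3 = (13 − 13) + 1.13·20 = 22.6.

22.6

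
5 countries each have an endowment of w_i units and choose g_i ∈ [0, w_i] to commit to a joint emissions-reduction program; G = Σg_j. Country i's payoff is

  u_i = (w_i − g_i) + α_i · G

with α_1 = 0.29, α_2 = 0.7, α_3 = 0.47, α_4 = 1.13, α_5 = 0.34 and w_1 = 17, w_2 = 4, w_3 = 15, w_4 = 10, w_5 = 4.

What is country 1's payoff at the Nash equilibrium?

∂u_i/∂g_i = α_i − 1, so country i contributes w_i if α_i > 1, else 0.
α_i > 1 for i ∈ {4}; NE contributions (0, 0, 0, 10, 0), G = 10.
u_1 = (17 − 0) + 0.29·10 = 19.9.

19.9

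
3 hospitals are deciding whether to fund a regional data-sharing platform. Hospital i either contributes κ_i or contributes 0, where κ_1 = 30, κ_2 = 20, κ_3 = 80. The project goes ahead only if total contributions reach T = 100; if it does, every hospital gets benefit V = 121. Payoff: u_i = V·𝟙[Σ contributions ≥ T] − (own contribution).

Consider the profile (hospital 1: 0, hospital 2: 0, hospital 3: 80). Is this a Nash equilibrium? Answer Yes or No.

No

Total = 80 < 100: not provided.
Hospital 1 (pledges 0, payoff 0): pledging 30 → total 110, payoff 91. Profitable deviation.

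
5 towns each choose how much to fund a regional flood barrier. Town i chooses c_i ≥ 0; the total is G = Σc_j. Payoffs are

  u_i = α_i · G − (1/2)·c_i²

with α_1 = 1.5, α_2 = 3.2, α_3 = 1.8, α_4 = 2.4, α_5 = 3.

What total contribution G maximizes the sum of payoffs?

Planner FOC: ∂(Σu_j)/∂c_i = (Σα_j) − c_i = 0, so c_i^SO = Σα_j = 11.9 for every i; G^SO = 59.5.

59.5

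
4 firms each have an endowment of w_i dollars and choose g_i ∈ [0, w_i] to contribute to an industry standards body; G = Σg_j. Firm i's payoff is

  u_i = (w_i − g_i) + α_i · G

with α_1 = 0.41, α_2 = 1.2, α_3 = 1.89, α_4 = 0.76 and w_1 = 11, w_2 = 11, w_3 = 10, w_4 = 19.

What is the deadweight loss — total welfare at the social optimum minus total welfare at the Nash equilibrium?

97.8

∂u_i/∂g_i = α_i − 1, so firm i contributes w_i if α_i > 1, else 0.
α_i > 1 for i ∈ {2, 3}; NE contributions (0, 11, 10, 0), G = 21.
W^NE = Σw_i − G^NE + (Σα_i)·G^NE = 51 + 3.26·21 = 119.46.
Planner: ∂(Σu_j)/∂g_i = Σα_j − 1 = 3.26 > 0, so everyone contributes w_i; G^SO = 51, W^SO = 51 + 3.26·51 = 217.26.
Deadweight loss = 97.8.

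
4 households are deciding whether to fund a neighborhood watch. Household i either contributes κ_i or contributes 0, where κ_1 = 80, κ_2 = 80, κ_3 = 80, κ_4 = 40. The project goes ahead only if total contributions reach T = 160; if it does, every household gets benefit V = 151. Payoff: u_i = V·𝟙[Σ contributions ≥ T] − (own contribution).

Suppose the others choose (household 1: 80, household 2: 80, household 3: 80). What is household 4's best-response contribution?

Others' total = 240 ≥ 160; contributing adds cost 40 for no extra benefit.
Best response: 0.

0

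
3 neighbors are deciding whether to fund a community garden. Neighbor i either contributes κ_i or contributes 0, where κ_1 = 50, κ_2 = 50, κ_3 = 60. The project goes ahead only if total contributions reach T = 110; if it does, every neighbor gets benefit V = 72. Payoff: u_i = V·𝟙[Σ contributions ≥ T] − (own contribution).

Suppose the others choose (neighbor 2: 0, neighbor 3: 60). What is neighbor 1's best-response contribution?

Others' total = 60. Contributing 50 brings total to 110 ≥ 110: gain V − κ_1 = 22.
Best response: 50.

50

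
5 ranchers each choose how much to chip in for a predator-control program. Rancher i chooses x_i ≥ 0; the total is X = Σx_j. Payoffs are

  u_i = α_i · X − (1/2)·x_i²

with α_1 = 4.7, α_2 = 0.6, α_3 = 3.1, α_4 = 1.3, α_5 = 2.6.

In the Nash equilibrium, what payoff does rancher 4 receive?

Rancher i's FOC: ∂u_i/∂x_i = α_i − x_i = 0, so x_i* = α_i.
NE contributions = (4.7, 0.6, 3.1, 1.3, 2.6); X = 12.3.
u_4 = α_4·X − ½·(x_4)² = 1.3·12.3 − ½·1.3² = 15.145.

15.145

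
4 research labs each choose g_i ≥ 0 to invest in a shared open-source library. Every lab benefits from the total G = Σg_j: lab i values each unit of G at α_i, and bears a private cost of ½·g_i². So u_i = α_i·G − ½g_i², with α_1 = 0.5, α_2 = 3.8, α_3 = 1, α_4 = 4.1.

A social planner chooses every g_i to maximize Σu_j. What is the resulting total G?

37.6

Planner FOC: ∂(Σu_j)/∂g_i = (Σα_j) − g_i = 0, so g_i^SO = Σα_j = 9.4 for every i; G^SO = 37.6.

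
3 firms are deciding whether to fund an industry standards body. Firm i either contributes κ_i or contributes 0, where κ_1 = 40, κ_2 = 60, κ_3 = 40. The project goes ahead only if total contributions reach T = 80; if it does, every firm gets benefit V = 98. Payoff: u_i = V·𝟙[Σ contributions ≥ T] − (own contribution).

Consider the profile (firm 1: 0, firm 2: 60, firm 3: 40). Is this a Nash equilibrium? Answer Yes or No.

Yes

Total = 100 ≥ 80: provided.
Firm 1 (pledges 0, payoff 98): pledging 40 → total 140, payoff 58. No gain.
Firm 2 (pledges 60, payoff 38): dropping to 0 → total 40, payoff 0. No gain.
Firm 3 (pledges 40, payoff 58): dropping to 0 → total 60, payoff 0. No gain.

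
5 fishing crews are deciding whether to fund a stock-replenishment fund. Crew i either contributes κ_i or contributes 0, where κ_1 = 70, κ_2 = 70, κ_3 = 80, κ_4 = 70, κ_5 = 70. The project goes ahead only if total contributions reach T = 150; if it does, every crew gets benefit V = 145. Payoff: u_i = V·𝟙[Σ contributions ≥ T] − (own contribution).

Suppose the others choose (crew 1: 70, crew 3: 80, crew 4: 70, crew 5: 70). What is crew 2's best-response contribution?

Others' total = 290 ≥ 150; contributing adds cost 70 for no extra benefit.
Best response: 0.

0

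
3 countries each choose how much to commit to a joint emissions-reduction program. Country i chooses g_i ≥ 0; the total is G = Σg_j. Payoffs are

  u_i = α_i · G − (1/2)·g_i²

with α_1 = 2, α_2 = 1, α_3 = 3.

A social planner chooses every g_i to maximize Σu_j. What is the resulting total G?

Planner FOC: ∂(Σu_j)/∂g_i = (Σα_j) − g_i = 0, so g_i^SO = Σα_j = 6 for every i; G^SO = 18.

18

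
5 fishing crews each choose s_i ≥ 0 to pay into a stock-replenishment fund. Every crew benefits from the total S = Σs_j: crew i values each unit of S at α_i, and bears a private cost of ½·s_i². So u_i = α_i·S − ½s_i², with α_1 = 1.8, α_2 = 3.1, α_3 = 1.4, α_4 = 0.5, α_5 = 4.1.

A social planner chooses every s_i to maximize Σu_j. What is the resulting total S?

Planner FOC: ∂(Σu_j)/∂s_i = (Σα_j) − s_i = 0, so s_i^SO = Σα_j = 10.9 for every i; S^SO = 54.5.

54.5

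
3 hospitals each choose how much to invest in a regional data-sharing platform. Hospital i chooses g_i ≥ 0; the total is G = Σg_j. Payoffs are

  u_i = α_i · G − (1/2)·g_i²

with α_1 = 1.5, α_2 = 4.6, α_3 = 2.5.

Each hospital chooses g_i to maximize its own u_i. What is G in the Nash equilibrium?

Hospital i's FOC: ∂u_i/∂g_i = α_i − g_i = 0, so g_i* = α_i.
NE contributions = (1.5, 4.6, 2.5); G = 8.6.

8.6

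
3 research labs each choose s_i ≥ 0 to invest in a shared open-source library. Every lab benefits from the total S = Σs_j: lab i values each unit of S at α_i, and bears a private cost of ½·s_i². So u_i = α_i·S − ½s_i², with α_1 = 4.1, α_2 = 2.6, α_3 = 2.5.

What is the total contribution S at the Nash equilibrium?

Lab i's FOC: ∂u_i/∂s_i = α_i − s_i = 0, so s_i* = α_i.
NE contributions = (4.1, 2.6, 2.5); S = 9.2.

9.2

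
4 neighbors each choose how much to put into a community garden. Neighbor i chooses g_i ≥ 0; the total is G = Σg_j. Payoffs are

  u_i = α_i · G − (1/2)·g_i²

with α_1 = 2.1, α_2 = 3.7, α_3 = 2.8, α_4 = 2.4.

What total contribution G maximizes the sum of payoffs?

44

Planner FOC: ∂(Σu_j)/∂g_i = (Σα_j) − g_i = 0, so g_i^SO = Σα_j = 11 for every i; G^SO = 44.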